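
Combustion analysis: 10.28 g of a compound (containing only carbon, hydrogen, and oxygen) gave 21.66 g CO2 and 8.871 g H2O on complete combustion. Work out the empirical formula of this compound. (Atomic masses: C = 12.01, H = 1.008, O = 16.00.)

mol C = 21.66 / 44.01 = 0.4922; mass C = 0.4922 × 12.01 = 5.911 g
mol H = 2 × (8.871 / 18.02) = 0.9846; mass H = 0.9846 × 1.008 = 0.9924 g
mass O = 10.28 − (6.903) = 3.377 g → mol O = 0.2110
Smallest is O at 0.211 mol; normalising gives C 2.332, H 4.665, O 1.000
Multiply by 3: C 7.00, H 14.00, O 3.00 → C7H14O3

C7H14O3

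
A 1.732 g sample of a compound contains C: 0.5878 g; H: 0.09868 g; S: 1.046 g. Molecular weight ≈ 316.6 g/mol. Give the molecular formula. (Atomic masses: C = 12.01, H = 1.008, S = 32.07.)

n(C) = 0.5878/12.01 = 0.04894, n(H) = 0.09868/1.008 = 0.0979, n(S) = 1.046/32.07 = 0.03262
Divide by the smallest (0.03262 mol S): C 1.501, H 3.001, S 1.000
Scaling by 2: C 3.00, H 6.00, S 2.00 → C3H6S2
Empirical-formula mass = 106.22 g/mol
n = 316.6 / 106.22 = 2.98 ≈ 3
Molecular formula = (C3H6S2)×3 = C9H18S6

C9H18S6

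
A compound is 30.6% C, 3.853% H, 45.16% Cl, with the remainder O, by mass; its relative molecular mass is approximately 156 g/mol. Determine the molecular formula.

C4H6Cl2O2

Assume 100 g: 30.6 g C, 3.853 g H, 45.16 g Cl, 20.387 g O.
Moles — C: 30.6 / 12.01 = 2.548 mol; H: 3.853 / 1.008 = 3.822 mol; Cl: 45.16 / 35.45 = 1.274 mol; O: 20.387 / 16.00 = 1.274 mol
Ratios (÷ 1.274): C 2.000, H 3.001, Cl 1.000, O 1.000
Ratio ≈ 2:3:1:1, so the empirical formula is C2H3ClO
Empirical-formula mass = 78.49 g/mol
n = 156 / 78.49 = 1.99 ≈ 2
Molecular formula = (C2H3ClO)×2 = C4H6Cl2O2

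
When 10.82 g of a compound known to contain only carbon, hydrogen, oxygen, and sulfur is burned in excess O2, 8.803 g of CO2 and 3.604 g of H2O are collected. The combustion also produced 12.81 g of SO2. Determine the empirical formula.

mol C = 8.803 / 44.01 = 0.2000; mass C = 0.2000 × 12.01 = 2.402 g
mol H = 2 × (3.604 / 18.02) = 0.4000; mass H = 0.4000 × 1.008 = 0.4032 g
mol S = 12.81 / 64.07 = 0.1999; mass S = 6.412 g
mass O = 10.82 − (9.217) = 1.603 g → mol O = 0.1002
Divide by the smallest (0.1002 mol O): C 1.997, H 3.994, O 1.000, S 1.996
Ratio ≈ 2:4:1:2, so the empirical formula is C2H4OS2

C2H4OS2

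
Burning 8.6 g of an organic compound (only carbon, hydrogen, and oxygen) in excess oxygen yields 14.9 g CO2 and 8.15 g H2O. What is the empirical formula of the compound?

C3H8O2

mol C = 14.9 / 44.01 = 0.3386; mass C = 0.3386 × 12.01 = 4.066 g
mol H = 2 × (8.15 / 18.02) = 0.9046; mass H = 0.9046 × 1.008 = 0.9118 g
mass O = 8.6 − (4.978) = 3.622 g → mol O = 0.2264
Ratios (÷ 0.2264): C 1.496, H 3.996, O 1.000
×2: C 2.99, H 7.99, O 2.00 → C3H8O2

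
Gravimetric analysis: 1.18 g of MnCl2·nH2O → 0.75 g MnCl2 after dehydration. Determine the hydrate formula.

MnCl2·4H2O

Mass of water lost = 1.18 − 0.75 = 0.43 g → 0.43 / 18.02 = 0.02386 mol H2O
Molar mass of MnCl2 = 125.84 g/mol → mol MnCl2 = 0.75 / 125.84 = 0.00596
n = 0.02386 / 0.00596 = 4.00 ≈ 4 → MnCl2·4H2O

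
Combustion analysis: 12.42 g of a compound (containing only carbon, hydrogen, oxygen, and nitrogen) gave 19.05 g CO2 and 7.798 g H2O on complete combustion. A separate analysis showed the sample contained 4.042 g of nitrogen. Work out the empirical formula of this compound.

C3H6N2O

mol C = 19.05 / 44.01 = 0.4329; mass C = 0.4329 × 12.01 = 5.199 g
mol H = 2 × (7.798 / 18.02) = 0.8655; mass H = 0.8655 × 1.008 = 0.8724 g
mol N = 4.042 / 14.01 = 0.2885
mass O = 12.42 − (10.11) = 2.307 g → mol O = 0.1442
Smallest is O at 0.1442 mol; normalising gives C 3.002, H 6.003, N 2.001, O 1.000
≈ 3:6:2:1 → C3H6N2O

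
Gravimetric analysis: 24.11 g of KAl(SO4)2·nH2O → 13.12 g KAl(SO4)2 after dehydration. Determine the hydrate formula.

Mass of water lost = 24.11 − 13.12 = 10.99 g → 10.99 / 18.02 = 0.6099 mol H2O
Molar mass of KAl(SO4)2 = 258.22 g/mol → mol KAl(SO4)2 = 13.12 / 258.22 = 0.05081
n = 0.6099 / 0.05081 = 12.00 ≈ 12 → KAl(SO4)2·12H2O

KAl(SO4)2·12H2O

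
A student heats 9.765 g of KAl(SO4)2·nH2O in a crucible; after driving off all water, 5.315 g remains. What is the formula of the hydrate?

KAl(SO4)2·12H2O

Mass of water lost = 9.765 − 5.315 = 4.45 g → 4.45 / 18.02 = 0.2469 mol H2O
Molar mass of KAl(SO4)2 = 258.22 g/mol → mol KAl(SO4)2 = 5.315 / 258.22 = 0.02058
n = 0.2469 / 0.02058 = 12.00 ≈ 12 → KAl(SO4)2·12H2O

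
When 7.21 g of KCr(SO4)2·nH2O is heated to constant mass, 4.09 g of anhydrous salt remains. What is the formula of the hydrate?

KCr(SO4)2·12H2O

Mass of water lost = 7.21 − 4.09 = 3.12 g → 3.12 / 18.02 = 0.1731 mol H2O
Molar mass of KCr(SO4)2 = 283.24 g/mol → mol KCr(SO4)2 = 4.09 / 283.24 = 0.01444
n = 0.1731 / 0.01444 = 11.99 ≈ 12 → KCr(SO4)2·12H2O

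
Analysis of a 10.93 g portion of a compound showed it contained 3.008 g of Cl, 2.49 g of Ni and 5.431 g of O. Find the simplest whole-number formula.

Cl2NiO8

Cl: 3.008 g ÷ 35.45 g/mol = 0.08485 mol
Ni: 2.49 g ÷ 58.69 g/mol = 0.04243 mol
O: 5.431 g ÷ 16.00 g/mol = 0.3394 mol
Divide by the smallest (0.04243 mol Ni): Cl 2.000, Ni 1.000, O 8.001
≈ 2:1:8 → Cl2NiO8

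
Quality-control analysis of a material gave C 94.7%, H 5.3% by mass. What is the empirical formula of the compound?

C3H2

Assume 100 g: 94.7 g C, 5.3 g H.
n(C) = 94.7/12.01 = 7.885, n(H) = 5.3/1.008 = 5.258
Ratios (÷ 5.258): C 1.500, H 1.000
×2: C 3.00, H 2.00 → C3H2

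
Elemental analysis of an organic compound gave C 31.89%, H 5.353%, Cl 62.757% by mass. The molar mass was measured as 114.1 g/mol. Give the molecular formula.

C3H6Cl2

Assume 100 g: 31.89 g C, 5.353 g H, 62.757 g Cl.
Moles — C: 31.89 / 12.01 = 2.655 mol; H: 5.353 / 1.008 = 5.311 mol; Cl: 62.757 / 35.45 = 1.77 mol
Divide by the smallest (1.77 mol Cl): C 1.500, H 3.000, Cl 1.000
Multiply by 2: C 3.00, H 6.00, Cl 2.00 → C3H6Cl2
Empirical-formula mass = 112.98 g/mol
n = 114.1 / 112.98 = 1.01 ≈ 1
Molecular formula = empirical formula = C3H6Cl2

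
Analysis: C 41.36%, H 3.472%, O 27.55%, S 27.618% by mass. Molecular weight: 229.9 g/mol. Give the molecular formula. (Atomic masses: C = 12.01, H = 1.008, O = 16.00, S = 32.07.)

Assume 100 g: 41.36 g C, 3.472 g H, 27.55 g O, 27.618 g S.
n(C) = 41.36/12.01 = 3.444, n(H) = 3.472/1.008 = 3.444, n(O) = 27.55/16.00 = 1.722, n(S) = 27.618/32.07 = 0.8612
Ratios (÷ 0.8612): C 3.999, H 4.000, O 1.999, S 1.000
≈ 4:4:2:1 → C4H4O2S
Empirical-formula mass = 116.14 g/mol
n = 229.9 / 116.14 = 1.98 ≈ 2
Molecular formula = (C4H4O2S)×2 = C8H8O4S2

C8H8O4S2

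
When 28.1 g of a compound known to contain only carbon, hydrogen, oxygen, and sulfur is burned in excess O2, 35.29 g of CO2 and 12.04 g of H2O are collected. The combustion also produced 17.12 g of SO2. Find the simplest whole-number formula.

mol C = 35.29 / 44.01 = 0.8019; mass C = 0.8019 × 12.01 = 9.630 g
mol H = 2 × (12.04 / 18.02) = 1.336; mass H = 1.336 × 1.008 = 1.347 g
mol S = 17.12 / 64.07 = 0.2672; mass S = 8.569 g
mass O = 28.1 − (19.55) = 8.553 g → mol O = 0.5346
Ratios (÷ 0.2672): C 3.001, H 5.001, O 2.001, S 1.000
≈ 3:5:2:1 → C3H5O2S

C3H5O2S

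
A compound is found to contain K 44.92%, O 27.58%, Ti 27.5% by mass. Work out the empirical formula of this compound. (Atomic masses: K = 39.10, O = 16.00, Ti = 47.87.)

K2O3Ti

Assume 100 g: 44.92 g K, 27.58 g O, 27.5 g Ti.
n(K) = 44.92/39.10 = 1.149, n(O) = 27.58/16.00 = 1.724, n(Ti) = 27.5/47.87 = 0.5745
Ratios (÷ 0.5745): K 2.000, O 3.001, Ti 1.000
Ratio ≈ 2:3:1, so the empirical formula is K2O3Ti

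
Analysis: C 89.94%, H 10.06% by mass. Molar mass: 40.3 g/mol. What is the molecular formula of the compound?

Assume 100 g: 89.94 g C, 10.06 g H.
n(C) = 89.94/12.01 = 7.489, n(H) = 10.06/1.008 = 9.98
Divide by the smallest (7.489 mol C): C 1.000, H 1.333
Scaling by 3: C 3.00, H 4.00 → C3H4
Empirical-formula mass = 40.06 g/mol
n = 40.3 / 40.06 = 1.01 ≈ 1
Molecular formula = empirical formula = C3H4

C3H4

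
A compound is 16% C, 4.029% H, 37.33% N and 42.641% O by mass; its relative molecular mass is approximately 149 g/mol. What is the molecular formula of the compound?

C2H6N4O4

Assume 100 g: 16 g C, 4.029 g H, 37.33 g N, 42.641 g O.
n(C) = 16/12.01 = 1.332, n(H) = 4.029/1.008 = 3.997, n(N) = 37.33/14.01 = 2.665, n(O) = 42.641/16.00 = 2.665
Divide by the smallest (1.332 mol C): C 1.000, H 3.000, N 2.000, O 2.000
Ratio ≈ 1:3:2:2, so the empirical formula is CH3N2O2
Empirical-formula mass = 75.05 g/mol
n = 149 / 75.05 = 1.99 ≈ 2
Molecular formula = (CH3N2O2)×2 = C2H6N4O4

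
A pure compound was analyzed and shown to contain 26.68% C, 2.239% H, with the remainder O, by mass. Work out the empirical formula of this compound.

Assume 100 g: 26.68 g C, 2.239 g H, 71.081 g O.
Moles — C: 26.68 / 12.01 = 2.221 mol; H: 2.239 / 1.008 = 2.221 mol; O: 71.081 / 16.00 = 4.443 mol
Divide by the smallest (2.221 mol H): C 1.000, H 1.000, O 2.000
→ CHO2

CHO2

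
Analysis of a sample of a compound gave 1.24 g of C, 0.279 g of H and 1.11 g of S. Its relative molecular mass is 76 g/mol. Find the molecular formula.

C: 1.24 g ÷ 12.01 g/mol = 0.1032 mol
H: 0.279 g ÷ 1.008 g/mol = 0.2768 mol
S: 1.11 g ÷ 32.07 g/mol = 0.03461 mol
Smallest is S at 0.03461 mol; normalising gives C 2.983, H 7.997, S 1.000
≈ 3:8:1 → C3H8S
Empirical-formula mass = 76.16 g/mol
n = 76 / 76.16 = 1.00 ≈ 1
Molecular formula = empirical formula = C3H8S

C3H8S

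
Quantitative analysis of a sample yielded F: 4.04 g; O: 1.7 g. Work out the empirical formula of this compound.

F: 4.04 g ÷ 19.00 g/mol = 0.2126 mol
O: 1.7 g ÷ 16.00 g/mol = 0.1062 mol
Ratios (÷ 0.1062): F 2.001, O 1.000
≈ 2:1 → F2O

F2O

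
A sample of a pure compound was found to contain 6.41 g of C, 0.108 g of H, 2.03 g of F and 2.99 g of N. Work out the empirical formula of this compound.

Moles — C: 6.41 / 12.01 = 0.5337 mol; H: 0.108 / 1.008 = 0.1071 mol; F: 2.03 / 19.00 = 0.1068 mol; N: 2.99 / 14.01 = 0.2134 mol
Smallest is F at 0.1068 mol; normalising gives C 4.995, H 1.003, F 1.000, N 1.998
Ratio ≈ 5:1:1:2, so the empirical formula is C5HFN2

C5HFN2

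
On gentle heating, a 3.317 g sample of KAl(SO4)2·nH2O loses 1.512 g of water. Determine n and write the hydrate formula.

KAl(SO4)2·12H2O

Mass of anhydrous KAl(SO4)2 = 3.317 − 1.512 = 1.805 g
mol H2O = 1.512 / 18.02 = 0.08391
Molar mass of KAl(SO4)2 = 258.22 g/mol → mol KAl(SO4)2 = 1.805 / 258.22 = 0.00699
n = 0.08391 / 0.00699 = 12.00 ≈ 12 → KAl(SO4)2·12H2O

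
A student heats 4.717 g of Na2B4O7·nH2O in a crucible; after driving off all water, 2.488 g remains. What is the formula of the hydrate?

Na2B4O7·10H2O

Mass of water lost = 4.717 − 2.488 = 2.229 g → 2.229 / 18.02 = 0.1237 mol H2O
Molar mass of Na2B4O7 = 201.22 g/mol → mol Na2B4O7 = 2.488 / 201.22 = 0.01236
n = 0.1237 / 0.01236 = 10.00 ≈ 10 → Na2B4O7·10H2O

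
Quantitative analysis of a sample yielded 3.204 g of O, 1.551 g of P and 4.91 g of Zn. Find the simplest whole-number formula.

O8P2Zn3

O: 3.204 g ÷ 16.00 g/mol = 0.2003 mol
P: 1.551 g ÷ 30.97 g/mol = 0.05008 mol
Zn: 4.91 g ÷ 65.38 g/mol = 0.0751 mol
Divide by the smallest (0.05008 mol P): O 3.999, P 1.000, Zn 1.500
×2: O 8.00, P 2.00, Zn 3.00 → O8P2Zn3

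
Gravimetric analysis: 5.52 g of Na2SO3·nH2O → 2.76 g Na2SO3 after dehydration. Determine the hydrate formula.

Na2SO3·7H2O

Mass of water lost = 5.52 − 2.76 = 2.76 g → 2.76 / 18.02 = 0.1532 mol H2O
Molar mass of Na2SO3 = 126.05 g/mol → mol Na2SO3 = 2.76 / 126.05 = 0.0219
n = 0.1532 / 0.0219 = 7.00 ≈ 7 → Na2SO3·7H2O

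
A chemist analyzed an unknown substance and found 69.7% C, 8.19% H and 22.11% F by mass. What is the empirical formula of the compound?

C5H7F

Assume 100 g: 69.7 g C, 8.19 g H, 22.11 g F.
Moles — C: 69.7 / 12.01 = 5.803 mol; H: 8.19 / 1.008 = 8.125 mol; F: 22.11 / 19.00 = 1.164 mol
Smallest is F at 1.164 mol; normalising gives C 4.987, H 6.982, F 1.000
Ratio ≈ 5:7:1, so the empirical formula is C5H7F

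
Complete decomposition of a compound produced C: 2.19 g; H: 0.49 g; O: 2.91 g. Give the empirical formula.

n(C) = 2.19/12.01 = 0.1823, n(H) = 0.49/1.008 = 0.4861, n(O) = 2.91/16.00 = 0.1819
Smallest is O at 0.1819 mol; normalising gives C 1.003, H 2.673, O 1.000
Multiply by 3: C 3.01, H 8.02, O 3.00 → C3H8O3

C3H8O3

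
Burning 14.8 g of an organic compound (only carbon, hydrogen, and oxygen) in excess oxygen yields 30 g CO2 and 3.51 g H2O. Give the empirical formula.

C7H4O4

mol C = 30 / 44.01 = 0.6817; mass C = 0.6817 × 12.01 = 8.187 g
mol H = 2 × (3.51 / 18.02) = 0.3896; mass H = 0.3896 × 1.008 = 0.3927 g
mass O = 14.8 − (8.579) = 6.221 g → mol O = 0.3888
Ratios (÷ 0.3888): C 1.753, H 1.002, O 1.000
Multiply by 4: C 7.01, H 4.01, O 4.00 → C7H4O4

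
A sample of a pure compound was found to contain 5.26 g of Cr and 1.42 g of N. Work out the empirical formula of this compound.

CrN

Moles — Cr: 5.26 / 52.00 = 0.1012 mol; N: 1.42 / 14.01 = 0.1014 mol
Divide by the smallest (0.1012 mol Cr): Cr 1.000, N 1.002
Ratio ≈ 1:1, so the empirical formula is CrN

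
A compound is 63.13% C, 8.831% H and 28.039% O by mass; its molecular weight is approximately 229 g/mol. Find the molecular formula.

C12H20O4

Assume 100 g: 63.13 g C, 8.831 g H, 28.039 g O.
C: 63.13 g ÷ 12.01 g/mol = 5.256 mol
H: 8.831 g ÷ 1.008 g/mol = 8.761 mol
O: 28.039 g ÷ 16.00 g/mol = 1.752 mol
Ratios (÷ 1.752): C 3.000, H 4.999, O 1.000
→ C3H5O
Empirical-formula mass = 57.07 g/mol
n = 229 / 57.07 = 4.01 ≈ 4
Molecular formula = (C3H5O)×4 = C12H20O4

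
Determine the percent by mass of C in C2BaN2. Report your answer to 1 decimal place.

12.7%

Molar mass = 2(12.01) + 1(137.33) + 2(14.01) = 189.370 g/mol
Mass of C per mole = 2 × 12.01 = 24.020 g
% C = 24.020 / 189.370 × 100 = 12.7%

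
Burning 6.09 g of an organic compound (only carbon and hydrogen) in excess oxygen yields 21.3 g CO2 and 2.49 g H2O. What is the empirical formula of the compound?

mol C = 21.3 / 44.01 = 0.4840; mass C = 0.4840 × 12.01 = 5.813 g
mol H = 2 × (2.49 / 18.02) = 0.2764; mass H = 0.2764 × 1.008 = 0.2786 g
Ratios (÷ 0.2764): C 1.751, H 1.000
Multiply by 4: C 7.01, H 4.00 → C7H4

C7H4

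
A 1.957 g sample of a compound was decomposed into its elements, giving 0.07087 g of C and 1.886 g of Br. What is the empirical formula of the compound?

n(C) = 0.07087/12.01 = 0.005901, n(Br) = 1.886/79.90 = 0.0236
Divide by the smallest (0.005901 mol C): C 1.000, Br 4.000
→ CBr4

CBr4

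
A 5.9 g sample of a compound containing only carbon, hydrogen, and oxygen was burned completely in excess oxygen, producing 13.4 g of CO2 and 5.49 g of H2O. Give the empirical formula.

C3H6O

mol C = 13.4 / 44.01 = 0.3045; mass C = 0.3045 × 12.01 = 3.657 g
mol H = 2 × (5.49 / 18.02) = 0.6093; mass H = 0.6093 × 1.008 = 0.6142 g
mass O = 5.9 − (4.271) = 1.629 g → mol O = 0.1018
Ratios (÷ 0.1018): C 2.990, H 5.985, O 1.000
→ C3H6O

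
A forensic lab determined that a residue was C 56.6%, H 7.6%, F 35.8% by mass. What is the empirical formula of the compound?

Assume 100 g: 56.6 g C, 7.6 g H, 35.8 g F.
Moles — C: 56.6 / 12.01 = 4.713 mol; H: 7.6 / 1.008 = 7.54 mol; F: 35.8 / 19.00 = 1.884 mol
Smallest is F at 1.884 mol; normalising gives C 2.501, H 4.002, F 1.000
Multiply by 2: C 5.00, H 8.00, F 2.00 → C5H8F2

C5H8F2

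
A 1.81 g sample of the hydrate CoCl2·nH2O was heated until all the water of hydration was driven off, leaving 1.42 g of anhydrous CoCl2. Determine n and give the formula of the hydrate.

CoCl2·2H2O

Mass of water lost = 1.81 − 1.42 = 0.39 g → 0.39 / 18.02 = 0.02164 mol H2O
Molar mass of CoCl2 = 129.83 g/mol → mol CoCl2 = 1.42 / 129.83 = 0.01094
n = 0.02164 / 0.01094 = 1.98 ≈ 2 → CoCl2·2H2O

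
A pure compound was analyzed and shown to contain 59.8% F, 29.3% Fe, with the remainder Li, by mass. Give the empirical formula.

Assume 100 g: 59.8 g F, 29.3 g Fe, 10.9 g Li.
F: 59.8 g ÷ 19.00 g/mol = 3.147 mol
Fe: 29.3 g ÷ 55.85 g/mol = 0.5246 mol
Li: 10.9 g ÷ 6.94 g/mol = 1.571 mol
Ratios (÷ 0.5246): F 5.999, Fe 1.000, Li 2.994
→ F6FeLi3

F6FeLi3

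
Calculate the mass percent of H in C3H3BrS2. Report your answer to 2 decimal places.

Molar mass = 3(12.01) + 3(1.008) + 1(79.90) + 2(32.07) = 183.094 g/mol
Mass of H per mole = 3 × 1.008 = 3.024 g
% H = 3.024 / 183.094 × 100 = 1.65%

1.65%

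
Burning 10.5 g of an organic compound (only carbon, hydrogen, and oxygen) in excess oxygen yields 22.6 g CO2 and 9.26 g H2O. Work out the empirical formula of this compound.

C5H10O2

mol C = 22.6 / 44.01 = 0.5135; mass C = 0.5135 × 12.01 = 6.167 g
mol H = 2 × (9.26 / 18.02) = 1.028; mass H = 1.028 × 1.008 = 1.036 g
mass O = 10.5 − (7.203) = 3.297 g → mol O = 0.2060
Divide by the smallest (0.206 mol O): C 2.492, H 4.988, O 1.000
Scaling by 2: C 4.98, H 9.98, O 2.00 → C5H10O2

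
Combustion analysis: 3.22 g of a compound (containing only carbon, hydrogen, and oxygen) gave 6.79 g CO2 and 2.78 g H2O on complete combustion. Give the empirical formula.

C7H14O3

mol C = 6.79 / 44.01 = 0.1543; mass C = 0.1543 × 12.01 = 1.853 g
mol H = 2 × (2.78 / 18.02) = 0.3085; mass H = 0.3085 × 1.008 = 0.3110 g
mass O = 3.22 − (2.164) = 1.056 g → mol O = 0.06600
Divide by the smallest (0.066 mol O): C 2.338, H 4.675, O 1.000
×3: C 7.01, H 14.02, O 3.00 → C7H14O3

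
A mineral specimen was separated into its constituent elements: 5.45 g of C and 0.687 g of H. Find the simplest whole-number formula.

C: 5.45 g ÷ 12.01 g/mol = 0.4538 mol
H: 0.687 g ÷ 1.008 g/mol = 0.6815 mol
Smallest is C at 0.4538 mol; normalising gives C 1.000, H 1.502
Scaling by 2: C 2.00, H 3.00 → C2H3

C2H3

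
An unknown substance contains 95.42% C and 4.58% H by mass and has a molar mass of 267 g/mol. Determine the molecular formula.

C21H12

Assume 100 g: 95.42 g C, 4.58 g H.
Moles — C: 95.42 / 12.01 = 7.945 mol; H: 4.58 / 1.008 = 4.544 mol
Ratios (÷ 4.544): C 1.749, H 1.000
Scaling by 4: C 6.99, H 4.00 → C7H4
Empirical-formula mass = 88.10 g/mol
n = 267 / 88.10 = 3.03 ≈ 3
Molecular formula = (C7H4)×3 = C21H12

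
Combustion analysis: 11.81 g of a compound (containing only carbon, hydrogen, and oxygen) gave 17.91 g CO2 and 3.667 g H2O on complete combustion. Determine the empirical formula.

CHO

mol C = 17.91 / 44.01 = 0.4070; mass C = 0.4070 × 12.01 = 4.888 g
mol H = 2 × (3.667 / 18.02) = 0.4070; mass H = 0.4070 × 1.008 = 0.4102 g
mass O = 11.81 − (5.298) = 6.512 g → mol O = 0.4070
Divide by the smallest (0.407 mol C): C 1.000, H 1.000, O 1.000
≈ 1:1:1 → CHO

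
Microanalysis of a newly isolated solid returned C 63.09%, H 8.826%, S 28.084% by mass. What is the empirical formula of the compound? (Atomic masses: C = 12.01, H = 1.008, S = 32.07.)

Assume 100 g: 63.09 g C, 8.826 g H, 28.084 g S.
Moles — C: 63.09 / 12.01 = 5.253 mol; H: 8.826 / 1.008 = 8.756 mol; S: 28.084 / 32.07 = 0.8757 mol
Ratios (÷ 0.8757): C 5.999, H 9.999, S 1.000
Ratio ≈ 6:10:1, so the empirical formula is C6H10S

C6H10S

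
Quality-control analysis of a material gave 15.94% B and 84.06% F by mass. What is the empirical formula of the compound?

Assume 100 g: 15.94 g B, 84.06 g F.
Moles — B: 15.94 / 10.81 = 1.475 mol; F: 84.06 / 19.00 = 4.424 mol
Ratios (÷ 1.475): B 1.000, F 3.000
≈ 1:3 → BF3

BF3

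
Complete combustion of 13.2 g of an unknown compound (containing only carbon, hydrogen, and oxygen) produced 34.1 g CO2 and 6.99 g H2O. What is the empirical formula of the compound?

C4H4O

mol C = 34.1 / 44.01 = 0.7748; mass C = 0.7748 × 12.01 = 9.306 g
mol H = 2 × (6.99 / 18.02) = 0.7758; mass H = 0.7758 × 1.008 = 0.7820 g
mass O = 13.2 − (10.09) = 3.112 g → mol O = 0.1945
Divide by the smallest (0.1945 mol O): C 3.983, H 3.988, O 1.000
Ratio ≈ 4:4:1, so the empirical formula is C4H4O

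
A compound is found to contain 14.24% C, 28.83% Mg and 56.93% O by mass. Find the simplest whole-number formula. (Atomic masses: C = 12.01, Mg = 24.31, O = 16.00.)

CMgO3

Assume 100 g: 14.24 g C, 28.83 g Mg, 56.93 g O.
Moles — C: 14.24 / 12.01 = 1.186 mol; Mg: 28.83 / 24.31 = 1.186 mol; O: 56.93 / 16.00 = 3.558 mol
Smallest is C at 1.186 mol; normalising gives C 1.000, Mg 1.000, O 3.001
→ CMgO3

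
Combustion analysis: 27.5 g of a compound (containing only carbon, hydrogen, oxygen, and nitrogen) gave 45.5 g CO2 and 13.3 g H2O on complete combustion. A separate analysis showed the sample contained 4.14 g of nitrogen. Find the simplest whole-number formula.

C7H10N2O4

mol C = 45.5 / 44.01 = 1.034; mass C = 1.034 × 12.01 = 12.42 g
mol H = 2 × (13.3 / 18.02) = 1.476; mass H = 1.476 × 1.008 = 1.488 g
mol N = 4.14 / 14.01 = 0.2955
mass O = 27.5 − (18.04) = 9.455 g → mol O = 0.5910
Ratios (÷ 0.2955): C 3.499, H 4.995, N 1.000, O 2.000
×2: C 7.00, H 9.99, N 2.00, O 4.00 → C7H10N2O4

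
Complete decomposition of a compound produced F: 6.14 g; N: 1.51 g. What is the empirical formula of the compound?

F3N

n(F) = 6.14/19.00 = 0.3232, n(N) = 1.51/14.01 = 0.1078
Smallest is N at 0.1078 mol; normalising gives F 2.998, N 1.000
Ratio ≈ 3:1, so the empirical formula is F3N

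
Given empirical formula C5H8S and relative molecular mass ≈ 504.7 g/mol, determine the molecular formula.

Empirical-formula mass = 100.18 g/mol
n = 504.7 / 100.18 = 5.04 ≈ 5
Molecular formula = (C5H8S)5 = C25H40S5

C25H40S5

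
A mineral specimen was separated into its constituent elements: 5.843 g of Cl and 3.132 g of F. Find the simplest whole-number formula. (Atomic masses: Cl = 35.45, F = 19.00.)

ClF

n(Cl) = 5.843/35.45 = 0.1648, n(F) = 3.132/19.00 = 0.1648
Divide by the smallest (0.1648 mol Cl): Cl 1.000, F 1.000
→ ClF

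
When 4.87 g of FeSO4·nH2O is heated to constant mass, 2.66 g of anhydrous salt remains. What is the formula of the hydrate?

FeSO4·7H2O

Mass of water lost = 4.87 − 2.66 = 2.21 g → 2.21 / 18.02 = 0.1226 mol H2O
Molar mass of FeSO4 = 151.92 g/mol → mol FeSO4 = 2.66 / 151.92 = 0.01751
n = 0.1226 / 0.01751 = 7.00 ≈ 7 → FeSO4·7H2O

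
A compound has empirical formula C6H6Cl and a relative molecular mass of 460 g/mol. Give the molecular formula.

C24H24Cl4

Empirical-formula mass = 113.56 g/mol
n = 460 / 113.56 = 4.05 ≈ 4
Molecular formula = (C6H6Cl)4 = C24H24Cl4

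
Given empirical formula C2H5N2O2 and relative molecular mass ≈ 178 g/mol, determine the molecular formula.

Empirical-formula mass = 89.08 g/mol
n = 178 / 89.08 = 2.00 ≈ 2
Molecular formula = (C2H5N2O2)2 = C4H10N4O4

C4H10N4O4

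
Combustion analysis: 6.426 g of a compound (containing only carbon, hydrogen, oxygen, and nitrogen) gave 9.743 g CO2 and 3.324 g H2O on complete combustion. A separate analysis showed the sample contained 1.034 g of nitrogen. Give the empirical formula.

mol C = 9.743 / 44.01 = 0.2214; mass C = 0.2214 × 12.01 = 2.659 g
mol H = 2 × (3.324 / 18.02) = 0.3689; mass H = 0.3689 × 1.008 = 0.3719 g
mol N = 1.034 / 14.01 = 0.07380
mass O = 6.426 − (4.065) = 2.361 g → mol O = 0.1476
Divide by the smallest (0.0738 mol N): C 3.000, H 4.999, N 1.000, O 2.000
≈ 3:5:1:2 → C3H5NO2

C3H5NO2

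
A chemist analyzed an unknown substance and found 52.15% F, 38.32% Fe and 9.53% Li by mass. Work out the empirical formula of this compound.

Assume 100 g: 52.15 g F, 38.32 g Fe, 9.53 g Li.
Moles — F: 52.15 / 19.00 = 2.745 mol; Fe: 38.32 / 55.85 = 0.6861 mol; Li: 9.53 / 6.94 = 1.373 mol
Smallest is Fe at 0.6861 mol; normalising gives F 4.000, Fe 1.000, Li 2.001
Ratio ≈ 4:1:2, so the empirical formula is F4FeLi2

F4FeLi2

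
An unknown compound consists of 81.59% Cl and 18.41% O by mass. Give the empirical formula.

Cl2O

Assume 100 g: 81.59 g Cl, 18.41 g O.
Cl: 81.59 g ÷ 35.45 g/mol = 2.302 mol
O: 18.41 g ÷ 16.00 g/mol = 1.151 mol
Divide by the smallest (1.151 mol O): Cl 2.000, O 1.000
≈ 2:1 → Cl2O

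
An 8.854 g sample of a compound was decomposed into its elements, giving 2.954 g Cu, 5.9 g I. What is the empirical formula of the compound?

CuI

Moles — Cu: 2.954 / 63.55 = 0.04648 mol; I: 5.9 / 126.90 = 0.04649 mol
Divide by the smallest (0.04648 mol Cu): Cu 1.000, I 1.000
≈ 1:1 → CuI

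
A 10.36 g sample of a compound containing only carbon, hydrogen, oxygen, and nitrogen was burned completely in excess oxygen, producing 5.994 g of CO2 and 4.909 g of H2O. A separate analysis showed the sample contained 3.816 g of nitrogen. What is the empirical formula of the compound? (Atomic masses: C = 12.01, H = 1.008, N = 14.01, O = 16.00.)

CH4N2O2

mol C = 5.994 / 44.01 = 0.1362; mass C = 0.1362 × 12.01 = 1.636 g
mol H = 2 × (4.909 / 18.02) = 0.5448; mass H = 0.5448 × 1.008 = 0.5492 g
mol N = 3.816 / 14.01 = 0.2724
mass O = 10.36 − (6.001) = 4.359 g → mol O = 0.2724
Smallest is C at 0.1362 mol; normalising gives C 1.000, H 4.000, N 2.000, O 2.000
→ CH4N2O2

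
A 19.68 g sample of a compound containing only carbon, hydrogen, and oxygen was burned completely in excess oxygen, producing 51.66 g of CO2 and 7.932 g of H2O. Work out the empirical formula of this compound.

C4H3O

mol C = 51.66 / 44.01 = 1.174; mass C = 1.174 × 12.01 = 14.10 g
mol H = 2 × (7.932 / 18.02) = 0.8804; mass H = 0.8804 × 1.008 = 0.8874 g
mass O = 19.68 − (14.99) = 4.695 g → mol O = 0.2934
Divide by the smallest (0.2934 mol O): C 4.000, H 3.000, O 1.000
→ C4H3O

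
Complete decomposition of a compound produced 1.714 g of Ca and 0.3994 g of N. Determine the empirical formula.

Ca3N2

Ca: 1.714 g ÷ 40.08 g/mol = 0.04276 mol
N: 0.3994 g ÷ 14.01 g/mol = 0.02851 mol
Smallest is N at 0.02851 mol; normalising gives Ca 1.500, N 1.000
Multiply by 2: Ca 3.00, N 2.00 → Ca3N2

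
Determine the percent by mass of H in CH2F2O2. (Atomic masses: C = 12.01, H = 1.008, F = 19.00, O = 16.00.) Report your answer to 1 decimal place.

Molar mass = 1(12.01) + 2(1.008) + 2(19.00) + 2(16.00) = 84.026 g/mol
Mass of H per mole = 2 × 1.008 = 2.016 g
% H = 2.016 / 84.026 × 100 = 2.4%

2.4%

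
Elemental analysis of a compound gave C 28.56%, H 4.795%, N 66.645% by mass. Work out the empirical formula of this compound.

CH2N2

Assume 100 g: 28.56 g C, 4.795 g H, 66.645 g N.
Moles — C: 28.56 / 12.01 = 2.378 mol; H: 4.795 / 1.008 = 4.757 mol; N: 66.645 / 14.01 = 4.757 mol
Divide by the smallest (2.378 mol C): C 1.000, H 2.000, N 2.000
≈ 1:2:2 → CH2N2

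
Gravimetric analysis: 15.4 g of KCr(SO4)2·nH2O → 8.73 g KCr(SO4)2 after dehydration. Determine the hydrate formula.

Mass of water lost = 15.4 − 8.73 = 6.67 g → 6.67 / 18.02 = 0.3701 mol H2O
Molar mass of KCr(SO4)2 = 283.24 g/mol → mol KCr(SO4)2 = 8.73 / 283.24 = 0.03082
n = 0.3701 / 0.03082 = 12.01 ≈ 12 → KCr(SO4)2·12H2O

KCr(SO4)2·12H2O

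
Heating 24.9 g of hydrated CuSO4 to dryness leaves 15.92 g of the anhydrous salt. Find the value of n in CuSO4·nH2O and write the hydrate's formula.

CuSO4·5H2O

Mass of water lost = 24.9 − 15.92 = 8.98 g → 8.98 / 18.02 = 0.4983 mol H2O
Molar mass of CuSO4 = 159.62 g/mol → mol CuSO4 = 15.92 / 159.62 = 0.09974
n = 0.4983 / 0.09974 = 5.00 ≈ 5 → CuSO4·5H2O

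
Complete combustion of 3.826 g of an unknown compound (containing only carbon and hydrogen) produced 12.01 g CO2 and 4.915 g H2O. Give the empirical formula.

CH2

mol C = 12.01 / 44.01 = 0.2729; mass C = 0.2729 × 12.01 = 3.277 g
mol H = 2 × (4.915 / 18.02) = 0.5455; mass H = 0.5455 × 1.008 = 0.5499 g
Divide by the smallest (0.2729 mol C): C 1.000, H 1.999
Ratio ≈ 1:2, so the empirical formula is CH2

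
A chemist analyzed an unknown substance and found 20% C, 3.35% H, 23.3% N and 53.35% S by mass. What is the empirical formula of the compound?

CH2NS

Assume 100 g: 20 g C, 3.35 g H, 23.3 g N, 53.35 g S.
n(C) = 20/12.01 = 1.665, n(H) = 3.35/1.008 = 3.323, n(N) = 23.3/14.01 = 1.663, n(S) = 53.35/32.07 = 1.664
Ratios (÷ 1.663): C 1.001, H 1.998, N 1.000, S 1.000
Ratio ≈ 1:2:1:1, so the empirical formula is CH2NS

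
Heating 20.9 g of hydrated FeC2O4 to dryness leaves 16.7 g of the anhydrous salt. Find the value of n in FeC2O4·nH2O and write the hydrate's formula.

Mass of water lost = 20.9 − 16.7 = 4.2 g → 4.2 / 18.02 = 0.2331 mol H2O
Molar mass of FeC2O4 = 143.87 g/mol → mol FeC2O4 = 16.7 / 143.87 = 0.1161
n = 0.2331 / 0.1161 = 2.01 ≈ 2 → FeC2O4·2H2O

FeC2O4·2H2O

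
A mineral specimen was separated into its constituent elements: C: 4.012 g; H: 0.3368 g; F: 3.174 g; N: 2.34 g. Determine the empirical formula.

C2H2FN

n(C) = 4.012/12.01 = 0.3341, n(H) = 0.3368/1.008 = 0.3341, n(F) = 3.174/19.00 = 0.1671, n(N) = 2.34/14.01 = 0.167
Divide by the smallest (0.167 mol N): C 2.000, H 2.000, F 1.000, N 1.000
→ C2H2FN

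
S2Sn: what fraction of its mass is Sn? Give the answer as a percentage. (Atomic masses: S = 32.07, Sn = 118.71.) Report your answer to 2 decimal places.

Molar mass = 2(32.07) + 1(118.71) = 182.850 g/mol
Mass of Sn per mole = 1 × 118.71 = 118.710 g
% Sn = 118.710 / 182.850 × 100 = 64.92%

64.92%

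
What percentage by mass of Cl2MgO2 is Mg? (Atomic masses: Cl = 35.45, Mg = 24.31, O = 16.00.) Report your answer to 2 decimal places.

Molar mass = 2(35.45) + 1(24.31) + 2(16.00) = 127.210 g/mol
Mass of Mg per mole = 1 × 24.31 = 24.310 g
% Mg = 24.310 / 127.210 × 100 = 19.11%

19.11%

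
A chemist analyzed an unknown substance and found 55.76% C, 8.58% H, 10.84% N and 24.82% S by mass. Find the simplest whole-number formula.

Assume 100 g: 55.76 g C, 8.58 g H, 10.84 g N, 24.82 g S.
n(C) = 55.76/12.01 = 4.643, n(H) = 8.58/1.008 = 8.512, n(N) = 10.84/14.01 = 0.7737, n(S) = 24.82/32.07 = 0.7739
Ratios (÷ 0.7737): C 6.001, H 11.001, N 1.000, S 1.000
Ratio ≈ 6:11:1:1, so the empirical formula is C6H11NS

C6H11NS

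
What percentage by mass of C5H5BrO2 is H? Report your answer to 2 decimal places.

2.85%

Molar mass = 5(12.01) + 5(1.008) + 1(79.90) + 2(16.00) = 176.990 g/mol
Mass of H per mole = 5 × 1.008 = 5.040 g
% H = 5.040 / 176.990 × 100 = 2.85%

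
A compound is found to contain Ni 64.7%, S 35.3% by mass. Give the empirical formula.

NiS

Assume 100 g: 64.7 g Ni, 35.3 g S.
n(Ni) = 64.7/58.69 = 1.102, n(S) = 35.3/32.07 = 1.101
Smallest is S at 1.101 mol; normalising gives Ni 1.002, S 1.000
Ratio ≈ 1:1, so the empirical formula is NiS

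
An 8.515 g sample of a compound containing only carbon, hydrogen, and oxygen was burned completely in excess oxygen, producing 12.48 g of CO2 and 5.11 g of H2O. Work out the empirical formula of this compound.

mol C = 12.48 / 44.01 = 0.2836; mass C = 0.2836 × 12.01 = 3.406 g
mol H = 2 × (5.11 / 18.02) = 0.5671; mass H = 0.5671 × 1.008 = 0.5717 g
mass O = 8.515 − (3.977) = 4.538 g → mol O = 0.2836
Divide by the smallest (0.2836 mol C): C 1.000, H 2.000, O 1.000
Ratio ≈ 1:2:1, so the empirical formula is CH2O

CH2O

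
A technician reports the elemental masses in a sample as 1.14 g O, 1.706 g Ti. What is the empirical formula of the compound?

Moles — O: 1.14 / 16.00 = 0.07125 mol; Ti: 1.706 / 47.87 = 0.03564 mol
Ratios (÷ 0.03564): O 1.999, Ti 1.000
≈ 2:1 → O2Ti

O2Ti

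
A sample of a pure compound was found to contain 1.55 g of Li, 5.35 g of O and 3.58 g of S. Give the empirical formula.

n(Li) = 1.55/6.94 = 0.2233, n(O) = 5.35/16.00 = 0.3344, n(S) = 3.58/32.07 = 0.1116
Ratios (÷ 0.1116): Li 2.001, O 2.995, S 1.000
≈ 2:3:1 → Li2O3S

Li2O3S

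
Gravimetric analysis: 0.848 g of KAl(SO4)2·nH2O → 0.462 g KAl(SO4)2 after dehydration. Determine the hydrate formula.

KAl(SO4)2·12H2O

Mass of water lost = 0.848 − 0.462 = 0.386 g → 0.386 / 18.02 = 0.02142 mol H2O
Molar mass of KAl(SO4)2 = 258.22 g/mol → mol KAl(SO4)2 = 0.462 / 258.22 = 0.001789
n = 0.02142 / 0.001789 = 11.97 ≈ 12 → KAl(SO4)2·12H2O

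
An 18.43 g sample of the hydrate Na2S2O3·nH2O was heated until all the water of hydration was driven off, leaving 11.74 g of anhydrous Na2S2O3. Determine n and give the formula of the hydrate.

Na2S2O3·5H2O

Mass of water lost = 18.43 − 11.74 = 6.69 g → 6.69 / 18.02 = 0.3713 mol H2O
Molar mass of Na2S2O3 = 158.12 g/mol → mol Na2S2O3 = 11.74 / 158.12 = 0.07425
n = 0.3713 / 0.07425 = 5.00 ≈ 5 → Na2S2O3·5H2O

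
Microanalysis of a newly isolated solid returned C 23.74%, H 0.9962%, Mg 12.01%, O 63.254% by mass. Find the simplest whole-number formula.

C4H2MgO8

Assume 100 g: 23.74 g C, 0.9962 g H, 12.01 g Mg, 63.254 g O.
Moles — C: 23.74 / 12.01 = 1.977 mol; H: 0.9962 / 1.008 = 0.9883 mol; Mg: 12.01 / 24.31 = 0.494 mol; O: 63.254 / 16.00 = 3.953 mol
Ratios (÷ 0.494): C 4.001, H 2.000, Mg 1.000, O 8.002
≈ 4:2:1:8 → C4H2MgO8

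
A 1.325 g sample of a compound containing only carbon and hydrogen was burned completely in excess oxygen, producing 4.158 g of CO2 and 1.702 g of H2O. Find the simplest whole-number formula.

mol C = 4.158 / 44.01 = 0.09448; mass C = 0.09448 × 12.01 = 1.135 g
mol H = 2 × (1.702 / 18.02) = 0.1889; mass H = 0.1889 × 1.008 = 0.1904 g
Ratios (÷ 0.09448): C 1.000, H 1.999
Ratio ≈ 1:2, so the empirical formula is CH2

CH2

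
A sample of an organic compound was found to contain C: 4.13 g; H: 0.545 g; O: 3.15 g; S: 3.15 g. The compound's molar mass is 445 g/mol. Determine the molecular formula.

C14H22O8S4

Moles — C: 4.13 / 12.01 = 0.3439 mol; H: 0.545 / 1.008 = 0.5407 mol; O: 3.15 / 16.00 = 0.1969 mol; S: 3.15 / 32.07 = 0.09822 mol
Smallest is S at 0.09822 mol; normalising gives C 3.501, H 5.505, O 2.004, S 1.000
Scaling by 2: C 7.00, H 11.01, O 4.01, S 2.00 → C7H11O4S2
Empirical-formula mass = 223.30 g/mol
n = 445 / 223.30 = 1.99 ≈ 2
Molecular formula = (C7H11O4S2)×2 = C14H22O8S4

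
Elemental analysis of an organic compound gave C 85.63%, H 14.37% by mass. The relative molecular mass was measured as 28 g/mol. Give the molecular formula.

Assume 100 g: 85.63 g C, 14.37 g H.
Moles — C: 85.63 / 12.01 = 7.13 mol; H: 14.37 / 1.008 = 14.26 mol
Ratios (÷ 7.13): C 1.000, H 1.999
≈ 1:2 → CH2
Empirical-formula mass = 14.03 g/mol
n = 28 / 14.03 = 2.00 ≈ 2
Molecular formula = (CH2)×2 = C2H4

C2H4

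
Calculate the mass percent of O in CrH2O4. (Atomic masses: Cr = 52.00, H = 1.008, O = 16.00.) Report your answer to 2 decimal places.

Molar mass = 1(52.00) + 2(1.008) + 4(16.00) = 118.016 g/mol
Mass of O per mole = 4 × 16.00 = 64.000 g
% O = 64.000 / 118.016 × 100 = 54.23%

54.23%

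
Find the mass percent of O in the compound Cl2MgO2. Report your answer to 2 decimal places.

Molar mass = 2(35.45) + 1(24.31) + 2(16.00) = 127.210 g/mol
Mass of O per mole = 2 × 16.00 = 32.000 g
% O = 32.000 / 127.210 × 100 = 25.16%

25.16%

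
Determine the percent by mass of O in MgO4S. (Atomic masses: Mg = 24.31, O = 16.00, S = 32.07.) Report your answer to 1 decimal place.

53.2%

Molar mass = 1(24.31) + 4(16.00) + 1(32.07) = 120.380 g/mol
Mass of O per mole = 4 × 16.00 = 64.000 g
% O = 64.000 / 120.380 × 100 = 53.2%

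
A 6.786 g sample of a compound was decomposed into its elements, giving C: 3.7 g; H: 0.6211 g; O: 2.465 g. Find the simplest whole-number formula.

C: 3.7 g ÷ 12.01 g/mol = 0.3081 mol
H: 0.6211 g ÷ 1.008 g/mol = 0.6162 mol
O: 2.465 g ÷ 16.00 g/mol = 0.1541 mol
Ratios (÷ 0.1541): C 2.000, H 3.999, O 1.000
≈ 2:4:1 → C2H4O

C2H4O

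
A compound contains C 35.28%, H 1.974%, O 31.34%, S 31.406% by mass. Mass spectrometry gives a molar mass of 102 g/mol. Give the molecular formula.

Assume 100 g: 35.28 g C, 1.974 g H, 31.34 g O, 31.406 g S.
n(C) = 35.28/12.01 = 2.938, n(H) = 1.974/1.008 = 1.958, n(O) = 31.34/16.00 = 1.959, n(S) = 31.406/32.07 = 0.9793
Ratios (÷ 0.9793): C 3.000, H 2.000, O 2.000, S 1.000
≈ 3:2:2:1 → C3H2O2S
Empirical-formula mass = 102.12 g/mol
n = 102 / 102.12 = 1.00 ≈ 1
Molecular formula = empirical formula = C3H2O2S

C3H2O2S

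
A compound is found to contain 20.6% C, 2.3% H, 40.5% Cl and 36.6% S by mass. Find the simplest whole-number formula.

Assume 100 g: 20.6 g C, 2.3 g H, 40.5 g Cl, 36.6 g S.
n(C) = 20.6/12.01 = 1.715, n(H) = 2.3/1.008 = 2.282, n(Cl) = 40.5/35.45 = 1.142, n(S) = 36.6/32.07 = 1.141
Smallest is S at 1.141 mol; normalising gives C 1.503, H 1.999, Cl 1.001, S 1.000
×2: C 3.01, H 4.00, Cl 2.00, S 2.00 → C3H4Cl2S2

C3H4Cl2S2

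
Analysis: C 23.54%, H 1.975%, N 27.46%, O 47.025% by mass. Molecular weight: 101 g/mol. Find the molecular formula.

C2H2N2O3

Assume 100 g: 23.54 g C, 1.975 g H, 27.46 g N, 47.025 g O.
C: 23.54 g ÷ 12.01 g/mol = 1.96 mol
H: 1.975 g ÷ 1.008 g/mol = 1.959 mol
N: 27.46 g ÷ 14.01 g/mol = 1.96 mol
O: 47.025 g ÷ 16.00 g/mol = 2.939 mol
Ratios (÷ 1.959): C 1.000, H 1.000, N 1.000, O 1.500
Scaling by 2: C 2.00, H 2.00, N 2.00, O 3.00 → C2H2N2O3
Empirical-formula mass = 102.06 g/mol
n = 101 / 102.06 = 0.99 ≈ 1
Molecular formula = empirical formula = C2H2N2O3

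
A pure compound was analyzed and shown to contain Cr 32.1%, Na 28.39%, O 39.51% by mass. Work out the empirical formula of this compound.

Assume 100 g: 32.1 g Cr, 28.39 g Na, 39.51 g O.
Moles — Cr: 32.1 / 52.00 = 0.6173 mol; Na: 28.39 / 22.99 = 1.235 mol; O: 39.51 / 16.00 = 2.469 mol
Smallest is Cr at 0.6173 mol; normalising gives Cr 1.000, Na 2.000, O 4.000
≈ 1:2:4 → CrNa2O4

CrNa2O4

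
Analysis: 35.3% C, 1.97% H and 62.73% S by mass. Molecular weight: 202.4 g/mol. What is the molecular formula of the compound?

C6H4S4

Assume 100 g: 35.3 g C, 1.97 g H, 62.73 g S.
C: 35.3 g ÷ 12.01 g/mol = 2.939 mol
H: 1.97 g ÷ 1.008 g/mol = 1.954 mol
S: 62.73 g ÷ 32.07 g/mol = 1.956 mol
Divide by the smallest (1.954 mol H): C 1.504, H 1.000, S 1.001
Scaling by 2: C 3.01, H 2.00, S 2.00 → C3H2S2
Empirical-formula mass = 102.19 g/mol
n = 202.4 / 102.19 = 1.98 ≈ 2
Molecular formula = (C3H2S2)×2 = C6H4S4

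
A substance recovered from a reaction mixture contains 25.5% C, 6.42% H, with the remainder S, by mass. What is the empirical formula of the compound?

Assume 100 g: 25.5 g C, 6.42 g H, 68.08 g S.
n(C) = 25.5/12.01 = 2.123, n(H) = 6.42/1.008 = 6.369, n(S) = 68.08/32.07 = 2.123
Smallest is S at 2.123 mol; normalising gives C 1.000, H 3.000, S 1.000
Ratio ≈ 1:3:1, so the empirical formula is CH3S

CH3S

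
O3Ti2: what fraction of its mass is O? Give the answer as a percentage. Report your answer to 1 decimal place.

Molar mass = 3(16.00) + 2(47.87) = 143.740 g/mol
Mass of O per mole = 3 × 16.00 = 48.000 g
% O = 48.000 / 143.740 × 100 = 33.4%

33.4%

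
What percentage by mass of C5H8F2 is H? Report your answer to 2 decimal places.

Molar mass = 5(12.01) + 8(1.008) + 2(19.00) = 106.114 g/mol
Mass of H per mole = 8 × 1.008 = 8.064 g
% H = 8.064 / 106.114 × 100 = 7.60%

7.60%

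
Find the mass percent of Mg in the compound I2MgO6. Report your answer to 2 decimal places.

Molar mass = 2(126.90) + 1(24.31) + 6(16.00) = 374.110 g/mol
Mass of Mg per mole = 1 × 24.31 = 24.310 g
% Mg = 24.310 / 374.110 × 100 = 6.50%

6.50%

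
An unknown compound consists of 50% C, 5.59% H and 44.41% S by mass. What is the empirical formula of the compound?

C3H4S

Assume 100 g: 50 g C, 5.59 g H, 44.41 g S.
C: 50 g ÷ 12.01 g/mol = 4.163 mol
H: 5.59 g ÷ 1.008 g/mol = 5.546 mol
S: 44.41 g ÷ 32.07 g/mol = 1.385 mol
Smallest is S at 1.385 mol; normalising gives C 3.006, H 4.005, S 1.000
Ratio ≈ 3:4:1, so the empirical formula is C3H4S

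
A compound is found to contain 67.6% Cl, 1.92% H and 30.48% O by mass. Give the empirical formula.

Assume 100 g: 67.6 g Cl, 1.92 g H, 30.48 g O.
Moles — Cl: 67.6 / 35.45 = 1.907 mol; H: 1.92 / 1.008 = 1.905 mol; O: 30.48 / 16.00 = 1.905 mol
Smallest is H at 1.905 mol; normalising gives Cl 1.001, H 1.000, O 1.000
→ ClHO

ClHO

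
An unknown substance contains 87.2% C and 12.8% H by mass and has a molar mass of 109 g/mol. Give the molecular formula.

Assume 100 g: 87.2 g C, 12.8 g H.
Moles — C: 87.2 / 12.01 = 7.261 mol; H: 12.8 / 1.008 = 12.7 mol
Ratios (÷ 7.261): C 1.000, H 1.749
Multiply by 4: C 4.00, H 7.00 → C4H7
Empirical-formula mass = 55.10 g/mol
n = 109 / 55.10 = 1.98 ≈ 2
Molecular formula = (C4H7)×2 = C8H14

C8H14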